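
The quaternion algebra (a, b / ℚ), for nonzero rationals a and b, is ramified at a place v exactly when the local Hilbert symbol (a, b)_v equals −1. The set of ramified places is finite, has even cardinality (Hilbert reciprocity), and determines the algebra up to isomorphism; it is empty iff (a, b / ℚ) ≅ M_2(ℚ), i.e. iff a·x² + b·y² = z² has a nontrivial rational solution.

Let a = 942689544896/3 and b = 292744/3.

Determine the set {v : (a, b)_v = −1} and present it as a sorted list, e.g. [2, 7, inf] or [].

[23, 43]

(a, b) ≡ (33, 219558) mod (ℚ^×)²; places V = {2, 3, 11, 23, 37, 43, ∞}.
(a,b)_37: α=2, u≡21; β=1, v≡35 (mod 37); (21|37)=+1, (35|37)=-1; sign (−1)^0·+1^1·-1^2 = +1.
(a,b)_23: α=2, u≡21; β=1, v≡3 (mod 23); (21|23)=-1, (3|23)=+1; sign (−1)^0·-1^1·+1^2 = -1.
(a,b)_43: α=2, u≡2; β=1, v≡19 (mod 43); (2|43)=-1, (19|43)=-1; sign (−1)^0·-1^1·-1^2 = -1.
(a,b)_2: α=6, β=3; u≡1, v≡3 (mod 8); ε(u)ε(v)=0·1, αω(v)=6·1, βω(u)=3·0; sum ≡ 0  ⇒  +1.
(a,b)_3: α=-1, u≡2; β=-1, v≡1 (mod 3); (2|3)=-1, (1|3)=+1; sign (−1)^1·-1^-1·+1^-1 = +1.
(a,b)_∞: sgn(33)=+, sgn(219558)=+, so +1.
(a,b)_11: α=1, u≡4; β=0, v≡4 (mod 11); (4|11)=+1, (4|11)=+1; sign (−1)^0·+1^0·+1^1 = +1.
(33, 219558 / ℚ) ramifies at {23, 43}: a division algebra.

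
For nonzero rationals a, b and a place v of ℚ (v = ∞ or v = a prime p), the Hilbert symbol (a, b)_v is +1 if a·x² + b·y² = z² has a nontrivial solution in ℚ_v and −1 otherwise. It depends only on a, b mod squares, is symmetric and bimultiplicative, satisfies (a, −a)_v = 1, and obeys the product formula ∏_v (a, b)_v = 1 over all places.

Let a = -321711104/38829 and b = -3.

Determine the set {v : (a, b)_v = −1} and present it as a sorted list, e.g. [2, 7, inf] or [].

(a, b) ≡ (-231, -3) mod (ℚ^×)²; places V = {2, 3, 7, 11, 13, 43, ∞}.
(a,b)_2: α=10, β=0; u≡1, v≡5 (mod 8); ε(u)ε(v)=0·0, αω(v)=10·1, βω(u)=0·0; sum ≡ 0  ⇒  +1.
(a,b)_43: α=-2, u≡7; β=0, v≡40 (mod 43); (7|43)=-1, (40|43)=+1; sign (−1)^0·-1^0·+1^-2 = +1.
(a,b)_13: α=4, u≡3; β=0, v≡10 (mod 13); (3|13)=+1, (10|13)=+1; sign (−1)^0·+1^0·+1^4 = +1.
(a,b)_7: α=-1, u≡2; β=0, v≡4 (mod 7); (2|7)=+1, (4|7)=+1; sign (−1)^0·+1^0·+1^-1 = +1.
(a,b)_∞: sgn(-231)=−, sgn(-3)=−, so -1.
(a,b)_3: α=-1, u≡1; β=1, v≡2 (mod 3); (1|3)=+1, (2|3)=-1; sign (−1)^1·+1^1·-1^-1 = +1.
(a,b)_11: α=1, u≡5; β=0, v≡8 (mod 11); (5|11)=+1, (8|11)=-1; sign (−1)^0·+1^0·-1^1 = -1.
Ram(-231, -3) = {11, ∞}; no ℚ_11-point on the conic.

[11, inf]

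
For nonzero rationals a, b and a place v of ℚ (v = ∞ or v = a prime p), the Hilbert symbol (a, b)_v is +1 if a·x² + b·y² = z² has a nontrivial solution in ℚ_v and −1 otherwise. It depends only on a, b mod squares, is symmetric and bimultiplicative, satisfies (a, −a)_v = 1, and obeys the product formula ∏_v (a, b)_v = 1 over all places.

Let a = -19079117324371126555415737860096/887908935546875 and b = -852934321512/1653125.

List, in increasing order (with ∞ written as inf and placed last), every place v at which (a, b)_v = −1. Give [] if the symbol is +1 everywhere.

(a, b) ≡ (-11, -210) mod (ℚ^×)²; places V = {2, 3, 5, 7, 11, 13, 17, 23, 29, ∞}.
(a,b)_29: α=2, u≡10; β=2, v≡4 (mod 29); (10|29)=-1, (4|29)=+1; sign (−1)^0·-1^2·+1^2 = +1.
(a,b)_5: α=-16, u≡1; β=-5, v≡2 (mod 5); (1|5)=+1, (2|5)=-1; sign (−1)^0·+1^-5·-1^-16 = +1.
(a,b)_11: α=-1, u≡6; β=0, v≡2 (mod 11); (6|11)=-1, (2|11)=-1; sign (−1)^0·-1^0·-1^-1 = -1.
(a,b)_7: α=8, u≡3; β=3, v≡5 (mod 7); (3|7)=-1, (5|7)=-1; sign (−1)^0·-1^3·-1^8 = -1.
(a,b)_∞: sgn(-11)=−, sgn(-210)=−, so -1.
(a,b)_3: α=16, u≡1; β=7, v≡2 (mod 3); (1|3)=+1, (2|3)=-1; sign (−1)^0·+1^7·-1^16 = +1.
(a,b)_23: α=-2, u≡9; β=-2, v≡10 (mod 23); (9|23)=+1, (10|23)=-1; sign (−1)^0·+1^-2·-1^-2 = +1.
(a,b)_13: α=6, u≡8; β=2, v≡2 (mod 13); (8|13)=-1, (2|13)=-1; sign (−1)^0·-1^2·-1^6 = +1.
(a,b)_2: α=16, β=3; u≡5, v≡7 (mod 8); ε(u)ε(v)=0·1, αω(v)=16·0, βω(u)=3·1; sum ≡ 1  ⇒  -1.
(a,b)_17: α=2, u≡12; β=0, v≡5 (mod 17); (12|17)=-1, (5|17)=-1; sign (−1)^0·-1^0·-1^2 = +1.
|Ram(-11, -210)| = 4, even; anisotropic at {2, 7, 11, ∞}.

[2, 7, 11, inf]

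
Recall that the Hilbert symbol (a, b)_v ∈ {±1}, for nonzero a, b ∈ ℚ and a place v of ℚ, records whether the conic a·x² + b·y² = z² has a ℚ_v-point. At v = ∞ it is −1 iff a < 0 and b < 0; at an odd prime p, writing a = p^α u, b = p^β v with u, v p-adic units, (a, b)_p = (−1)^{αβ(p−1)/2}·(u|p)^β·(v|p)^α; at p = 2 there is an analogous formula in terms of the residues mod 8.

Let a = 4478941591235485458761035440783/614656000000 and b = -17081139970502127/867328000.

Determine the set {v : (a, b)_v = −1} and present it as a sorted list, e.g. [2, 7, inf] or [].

[2, 5]

Mod squares: a ≡ 23, b ≡ -1610. Check v ∈ {∞, 2, 3, 5, 7, 11, 13, 19, 23, 41}.
v=3: a=3^6·(≡2), b=3^4·(≡1) mod 3; (2|3)=-1, (1|3)=+1; (−1)^{6·4·1}·(-1)^4·(+1)^6 = +1.
v=41: a=41^6·(≡9), b=41^2·(≡6) mod 41; (9|41)=+1, (6|41)=-1; (−1)^{6·2·20}·(+1)^2·(-1)^6 = +1.
v=19: a=19^4·(≡6), b=19^2·(≡16) mod 19; (6|19)=+1, (16|19)=+1; (−1)^{4·2·9}·(+1)^2·(+1)^4 = +1.
v=11: a=11^0·(≡1), b=11^-2·(≡2) mod 11; (1|11)=+1, (2|11)=-1; (−1)^{0·-2·5}·(+1)^-2·(-1)^0 = +1.
v=2: v_2(a)=-14, v_2(b)=-13; units ≡ 7, 3 (mod 8); ε·ε+αω+βω = 1·1+-14·1+-13·0 ≡ 1  ⇒  (a,b)_2 = -1.
v=13: a=13^8·(≡3), b=13^4·(≡7) mod 13; (3|13)=+1, (7|13)=-1; (−1)^{8·4·6}·(+1)^4·(-1)^8 = +1.
v=5: a=5^-6·(≡2), b=5^-3·(≡2) mod 5; (2|5)=-1, (2|5)=-1; (−1)^{-6·-3·2}·(-1)^-3·(-1)^-6 = -1.
v=7: a=7^-4·(≡4), b=7^-1·(≡4) mod 7; (4|7)=+1, (4|7)=+1; (−1)^{-4·-1·3}·(+1)^-1·(+1)^-4 = +1.
v=∞: 23 > 0 and -1610 < 0  ⇒  (a,b)_∞ = +1.
v=23: a=23^3·(≡9), b=23^3·(≡11) mod 23; (9|23)=+1, (11|23)=-1; (−1)^{3·3·11}·(+1)^3·(-1)^3 = +1.
(23, -1610 / ℚ) ramifies at {2, 5}: a division algebra.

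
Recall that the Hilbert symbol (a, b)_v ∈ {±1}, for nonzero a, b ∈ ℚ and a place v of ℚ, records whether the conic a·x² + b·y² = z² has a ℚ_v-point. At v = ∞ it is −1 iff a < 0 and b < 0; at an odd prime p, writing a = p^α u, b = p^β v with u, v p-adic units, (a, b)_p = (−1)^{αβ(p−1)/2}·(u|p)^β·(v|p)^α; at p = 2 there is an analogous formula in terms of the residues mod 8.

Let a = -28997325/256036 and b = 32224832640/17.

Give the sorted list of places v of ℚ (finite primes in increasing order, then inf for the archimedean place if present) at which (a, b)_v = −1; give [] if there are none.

(a, b) ≡ (-357, 11741730) mod (ℚ^×)²; places V = {2, 3, 5, 7, 11, 13, 17, 19, 23, ∞}.
(a,b)_19: α=2, u≡11; β=0, v≡8 (mod 19); (11|19)=+1, (8|19)=-1; sign (−1)^0·+1^0·-1^2 = +1.
(a,b)_∞: sgn(-357)=−, sgn(11741730)=+, so +1.
(a,b)_17: α=1, u≡13; β=-1, v≡10 (mod 17); (13|17)=+1, (10|17)=-1; sign (−1)^0·+1^-1·-1^1 = -1.
(a,b)_5: α=2, u≡2; β=1, v≡4 (mod 5); (2|5)=-1, (4|5)=+1; sign (−1)^0·-1^1·+1^2 = -1.
(a,b)_7: α=1, u≡5; β=1, v≡4 (mod 7); (5|7)=-1, (4|7)=+1; sign (−1)^1·-1^1·+1^1 = +1.
(a,b)_11: α=-2, u≡7; β=1, v≡9 (mod 11); (7|11)=-1, (9|11)=+1; sign (−1)^0·-1^1·+1^-2 = -1.
(a,b)_23: α=-2, u≡17; β=1, v≡16 (mod 23); (17|23)=-1, (16|23)=+1; sign (−1)^0·-1^1·+1^-2 = -1.
(a,b)_3: α=3, u≡1; β=7, v≡2 (mod 3); (1|3)=+1, (2|3)=-1; sign (−1)^1·+1^7·-1^3 = +1.
(a,b)_13: α=0, u≡7; β=1, v≡10 (mod 13); (7|13)=-1, (10|13)=+1; sign (−1)^0·-1^1·+1^0 = -1.
(a,b)_2: α=-2, β=7; u≡3, v≡1 (mod 8); ε(u)ε(v)=1·0, αω(v)=-2·0, βω(u)=7·1; sum ≡ 1  ⇒  -1.
|Ram(-357, 11741730)| = 6, even; anisotropic at {2, 5, 11, 13, 17, 23}.

[2, 5, 11, 13, 17, 23]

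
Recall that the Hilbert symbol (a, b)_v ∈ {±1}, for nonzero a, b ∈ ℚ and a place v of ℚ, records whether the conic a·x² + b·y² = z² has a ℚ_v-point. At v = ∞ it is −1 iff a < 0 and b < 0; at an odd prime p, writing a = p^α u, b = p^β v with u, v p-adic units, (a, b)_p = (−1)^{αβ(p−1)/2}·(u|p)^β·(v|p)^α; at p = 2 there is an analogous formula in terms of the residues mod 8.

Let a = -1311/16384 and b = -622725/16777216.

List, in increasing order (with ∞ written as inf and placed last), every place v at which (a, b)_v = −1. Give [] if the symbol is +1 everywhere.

Mod squares: a ≡ -1311, b ≡ -69. Check v ∈ {∞, 2, 3, 5, 19, 23}.
v=5: a=5^0·(≡1), b=5^2·(≡1) mod 5; (1|5)=+1, (1|5)=+1; (−1)^{0·2·2}·(+1)^2·(+1)^0 = +1.
v=∞: -1311 < 0 and -69 < 0  ⇒  (a,b)_∞ = -1.
v=2: v_2(a)=-14, v_2(b)=-24; units ≡ 1, 3 (mod 8); ε·ε+αω+βω = 0·1+-14·1+-24·0 ≡ 0  ⇒  (a,b)_2 = +1.
v=3: a=3^1·(≡1), b=3^1·(≡1) mod 3; (1|3)=+1, (1|3)=+1; (−1)^{1·1·1}·(+1)^1·(+1)^1 = -1.
v=19: a=19^1·(≡17), b=19^2·(≡6) mod 19; (17|19)=+1, (6|19)=+1; (−1)^{1·2·9}·(+1)^2·(+1)^1 = +1.
v=23: a=23^1·(≡13), b=23^1·(≡22) mod 23; (13|23)=+1, (22|23)=-1; (−1)^{1·1·11}·(+1)^1·(-1)^1 = +1.
|Ram(-1311, -69)| = 2, even; anisotropic at {3, ∞}.

[3, inf]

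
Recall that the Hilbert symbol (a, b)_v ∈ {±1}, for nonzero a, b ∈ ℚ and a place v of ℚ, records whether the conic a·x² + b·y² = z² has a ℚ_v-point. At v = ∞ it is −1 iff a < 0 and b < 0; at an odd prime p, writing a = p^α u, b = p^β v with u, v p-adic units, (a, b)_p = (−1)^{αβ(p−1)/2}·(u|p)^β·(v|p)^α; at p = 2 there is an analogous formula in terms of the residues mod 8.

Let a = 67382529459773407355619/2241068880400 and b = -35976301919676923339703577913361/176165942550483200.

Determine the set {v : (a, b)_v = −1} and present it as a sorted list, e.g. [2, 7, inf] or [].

Mod squares: a ≡ 236379, b ≡ -211497. Check v ∈ {∞, 2, 3, 5, 7, 11, 13, 17, 19, 29, 31, 37}.
v=37: a=37^-2·(≡8), b=37^-2·(≡17) mod 37; (8|37)=-1, (17|37)=-1; (−1)^{-2·-2·18}·(-1)^-2·(-1)^-2 = +1.
v=∞: 236379 > 0 and -211497 < 0  ⇒  (a,b)_∞ = +1.
v=5: a=5^-2·(≡4), b=5^-2·(≡3) mod 5; (4|5)=+1, (3|5)=-1; (−1)^{-2·-2·2}·(+1)^-2·(-1)^-2 = +1.
v=17: a=17^-4·(≡12), b=17^-7·(≡12) mod 17; (12|17)=-1, (12|17)=-1; (−1)^{-4·-7·8}·(-1)^-7·(-1)^-4 = -1.
v=2: v_2(a)=-4, v_2(b)=-8; units ≡ 3, 7 (mod 8); ε·ε+αω+βω = 1·1+-4·0+-8·1 ≡ 1  ⇒  (a,b)_2 = -1.
v=29: a=29^1·(≡17), b=29^1·(≡21) mod 29; (17|29)=-1, (21|29)=-1; (−1)^{1·1·14}·(-1)^1·(-1)^1 = +1.
v=13: a=13^1·(≡3), b=13^1·(≡2) mod 13; (3|13)=+1, (2|13)=-1; (−1)^{1·1·6}·(+1)^1·(-1)^1 = -1.
v=31: a=31^4·(≡5), b=31^6·(≡2) mod 31; (5|31)=+1, (2|31)=+1; (−1)^{4·6·15}·(+1)^6·(+1)^4 = +1.
v=11: a=11^1·(≡6), b=11^1·(≡9) mod 11; (6|11)=-1, (9|11)=+1; (−1)^{1·1·5}·(-1)^1·(+1)^1 = +1.
v=7: a=7^-2·(≡5), b=7^-2·(≡1) mod 7; (5|7)=-1, (1|7)=+1; (−1)^{-2·-2·3}·(-1)^-2·(+1)^-2 = +1.
v=3: a=3^9·(≡1), b=3^13·(≡1) mod 3; (1|3)=+1, (1|3)=+1; (−1)^{9·13·1}·(+1)^13·(+1)^9 = -1.
v=19: a=19^7·(≡12), b=19^10·(≡1) mod 19; (12|19)=-1, (1|19)=+1; (−1)^{7·10·9}·(-1)^10·(+1)^7 = +1.
Ram(236379, -211497) = {2, 3, 13, 17}; no ℚ_2-point on the conic.

[2, 3, 13, 17]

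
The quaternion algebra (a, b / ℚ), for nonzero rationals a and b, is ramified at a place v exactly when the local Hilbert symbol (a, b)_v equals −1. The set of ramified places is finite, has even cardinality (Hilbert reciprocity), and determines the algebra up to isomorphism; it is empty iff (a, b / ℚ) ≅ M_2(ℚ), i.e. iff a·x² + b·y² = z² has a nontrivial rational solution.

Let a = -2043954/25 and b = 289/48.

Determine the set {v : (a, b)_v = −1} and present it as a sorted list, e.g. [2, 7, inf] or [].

[3, 31]

Mod squares: a ≡ -25234, b ≡ 3. Check v ∈ {∞, 2, 3, 5, 11, 17, 31, 37}.
v=2: v_2(a)=1, v_2(b)=-4; units ≡ 7, 3 (mod 8); ε·ε+αω+βω = 1·1+1·1+-4·0 ≡ 0  ⇒  (a,b)_2 = +1.
v=∞: -25234 < 0 and 3 > 0  ⇒  (a,b)_∞ = +1.
v=5: a=5^-2·(≡1), b=5^0·(≡3) mod 5; (1|5)=+1, (3|5)=-1; (−1)^{-2·0·2}·(+1)^0·(-1)^-2 = +1.
v=3: a=3^4·(≡2), b=3^-1·(≡1) mod 3; (2|3)=-1, (1|3)=+1; (−1)^{4·-1·1}·(-1)^-1·(+1)^4 = -1.
v=37: a=37^1·(≡34), b=37^0·(≡33) mod 37; (34|37)=+1, (33|37)=+1; (−1)^{1·0·18}·(+1)^0·(+1)^1 = +1.
v=11: a=11^1·(≡3), b=11^0·(≡9) mod 11; (3|11)=+1, (9|11)=+1; (−1)^{1·0·5}·(+1)^0·(+1)^1 = +1.
v=31: a=31^1·(≡15), b=31^0·(≡17) mod 31; (15|31)=-1, (17|31)=-1; (−1)^{1·0·15}·(-1)^0·(-1)^1 = -1.
v=17: a=17^0·(≡3), b=17^2·(≡11) mod 17; (3|17)=-1, (11|17)=-1; (−1)^{0·2·8}·(-1)^2·(-1)^0 = +1.
(-25234, 3 / ℚ) ramifies at {3, 31}: a division algebra.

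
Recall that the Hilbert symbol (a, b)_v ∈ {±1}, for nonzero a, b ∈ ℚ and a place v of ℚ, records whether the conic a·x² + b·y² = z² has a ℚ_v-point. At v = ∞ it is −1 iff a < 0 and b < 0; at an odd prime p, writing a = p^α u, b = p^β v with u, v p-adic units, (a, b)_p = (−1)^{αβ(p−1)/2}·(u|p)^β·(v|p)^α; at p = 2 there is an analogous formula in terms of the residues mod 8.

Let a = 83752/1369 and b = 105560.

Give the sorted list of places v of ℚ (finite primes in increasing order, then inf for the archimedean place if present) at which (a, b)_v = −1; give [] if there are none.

[5, 13]

(a, b) ≡ (58, 26390) mod (ℚ^×)²; places V = {2, 5, 7, 13, 19, 29, 37, ∞}.
(a,b)_29: α=1, u≡27; β=1, v≡15 (mod 29); (27|29)=-1, (15|29)=-1; sign (−1)^0·-1^1·-1^1 = +1.
(a,b)_13: α=0, u≡8; β=1, v≡8 (mod 13); (8|13)=-1, (8|13)=-1; sign (−1)^0·-1^1·-1^0 = -1.
(a,b)_7: α=0, u≡1; β=1, v≡2 (mod 7); (1|7)=+1, (2|7)=+1; sign (−1)^0·+1^1·+1^0 = +1.
(a,b)_∞: sgn(58)=+, sgn(26390)=+, so +1.
(a,b)_2: α=3, β=3; u≡5, v≡3 (mod 8); ε(u)ε(v)=0·1, αω(v)=3·1, βω(u)=3·1; sum ≡ 0  ⇒  +1.
(a,b)_19: α=2, u≡4; β=0, v≡15 (mod 19); (4|19)=+1, (15|19)=-1; sign (−1)^0·+1^0·-1^2 = +1.
(a,b)_37: α=-2, u≡21; β=0, v≡36 (mod 37); (21|37)=+1, (36|37)=+1; sign (−1)^0·+1^0·+1^-2 = +1.
(a,b)_5: α=0, u≡3; β=1, v≡2 (mod 5); (3|5)=-1, (2|5)=-1; sign (−1)^0·-1^1·-1^0 = -1.
|Ram(58, 26390)| = 2, even; anisotropic at {5, 13}.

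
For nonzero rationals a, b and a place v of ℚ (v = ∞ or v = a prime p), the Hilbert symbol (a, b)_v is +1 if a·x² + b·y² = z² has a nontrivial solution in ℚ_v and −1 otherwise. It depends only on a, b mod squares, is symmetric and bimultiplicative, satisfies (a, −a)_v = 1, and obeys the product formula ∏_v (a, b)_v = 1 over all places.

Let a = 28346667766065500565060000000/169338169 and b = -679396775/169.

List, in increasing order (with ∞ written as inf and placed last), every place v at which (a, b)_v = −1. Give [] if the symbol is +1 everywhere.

Mod squares: a ≡ 118465, b ≡ -27175871. Check v ∈ {∞, 2, 3, 5, 7, 11, 13, 19, 29, 31, 37, 43}.
v=13: a=13^-4·(≡9), b=13^-2·(≡8) mod 13; (9|13)=+1, (8|13)=-1; (−1)^{-4·-2·6}·(+1)^-2·(-1)^-4 = +1.
v=∞: 118465 > 0 and -27175871 < 0  ⇒  (a,b)_∞ = +1.
v=37: a=37^2·(≡26), b=37^1·(≡3) mod 37; (26|37)=+1, (3|37)=+1; (−1)^{2·1·18}·(+1)^1·(+1)^2 = +1.
v=31: a=31^2·(≡16), b=31^1·(≡1) mod 31; (16|31)=+1, (1|31)=+1; (−1)^{2·1·15}·(+1)^1·(+1)^2 = +1.
v=43: a=43^3·(≡42), b=43^1·(≡16) mod 43; (42|43)=-1, (16|43)=+1; (−1)^{3·1·21}·(-1)^1·(+1)^3 = +1.
v=29: a=29^3·(≡22), b=29^1·(≡23) mod 29; (22|29)=+1, (23|29)=+1; (−1)^{3·1·14}·(+1)^1·(+1)^3 = +1.
v=11: a=11^-2·(≡2), b=11^0·(≡5) mod 11; (2|11)=-1, (5|11)=+1; (−1)^{-2·0·5}·(-1)^0·(+1)^-2 = +1.
v=5: a=5^7·(≡2), b=5^2·(≡1) mod 5; (2|5)=-1, (1|5)=+1; (−1)^{7·2·2}·(-1)^2·(+1)^7 = +1.
v=3: a=3^4·(≡1), b=3^0·(≡1) mod 3; (1|3)=+1, (1|3)=+1; (−1)^{4·0·1}·(+1)^0·(+1)^4 = +1.
v=7: a=7^-2·(≡2), b=7^0·(≡6) mod 7; (2|7)=+1, (6|7)=-1; (−1)^{-2·0·3}·(+1)^0·(-1)^-2 = +1.
v=19: a=19^3·(≡15), b=19^1·(≡5) mod 19; (15|19)=-1, (5|19)=+1; (−1)^{3·1·9}·(-1)^1·(+1)^3 = +1.
v=2: v_2(a)=8, v_2(b)=0; units ≡ 1, 1 (mod 8); ε·ε+αω+βω = 0·0+8·0+0·0 ≡ 0  ⇒  (a,b)_2 = +1.
Every local symbol is +1, so the conic 118465·x² + -27175871·y² = z² has ℚ_v-points for all v and hence a ℚ-point; (a, b / ℚ) ≅ M_2(ℚ).

[]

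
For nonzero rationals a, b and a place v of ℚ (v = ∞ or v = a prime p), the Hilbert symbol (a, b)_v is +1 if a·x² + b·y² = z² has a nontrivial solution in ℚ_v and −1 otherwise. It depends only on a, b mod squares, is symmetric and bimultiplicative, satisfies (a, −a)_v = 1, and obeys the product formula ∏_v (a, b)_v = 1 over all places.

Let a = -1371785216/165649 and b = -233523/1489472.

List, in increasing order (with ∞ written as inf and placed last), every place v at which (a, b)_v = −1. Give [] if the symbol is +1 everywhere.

Mod squares: a ≡ -1394, b ≡ -51. Check v ∈ {∞, 2, 3, 11, 17, 31, 37, 41}.
v=3: a=3^0·(≡1), b=3^5·(≡1) mod 3; (1|3)=+1, (1|3)=+1; (−1)^{0·5·1}·(+1)^5·(+1)^0 = +1.
v=31: a=31^2·(≡2), b=31^2·(≡21) mod 31; (2|31)=+1, (21|31)=-1; (−1)^{2·2·15}·(+1)^2·(-1)^2 = +1.
v=41: a=41^1·(≡27), b=41^0·(≡33) mod 41; (27|41)=-1, (33|41)=+1; (−1)^{1·0·20}·(-1)^0·(+1)^1 = +1.
v=17: a=17^1·(≡6), b=17^-1·(≡14) mod 17; (6|17)=-1, (14|17)=-1; (−1)^{1·-1·8}·(-1)^-1·(-1)^1 = +1.
v=2: v_2(a)=11, v_2(b)=-6; units ≡ 7, 5 (mod 8); ε·ε+αω+βω = 1·0+11·1+-6·0 ≡ 1  ⇒  (a,b)_2 = -1.
v=∞: -1394 < 0 and -51 < 0  ⇒  (a,b)_∞ = -1.
v=37: a=37^-2·(≡7), b=37^-2·(≡31) mod 37; (7|37)=+1, (31|37)=-1; (−1)^{-2·-2·18}·(+1)^-2·(-1)^-2 = +1.
v=11: a=11^-2·(≡9), b=11^0·(≡3) mod 11; (9|11)=+1, (3|11)=+1; (−1)^{-2·0·5}·(+1)^0·(+1)^-2 = +1.
Ram(-1394, -51) = {2, ∞}; no ℚ_2-point on the conic.

[2, inf]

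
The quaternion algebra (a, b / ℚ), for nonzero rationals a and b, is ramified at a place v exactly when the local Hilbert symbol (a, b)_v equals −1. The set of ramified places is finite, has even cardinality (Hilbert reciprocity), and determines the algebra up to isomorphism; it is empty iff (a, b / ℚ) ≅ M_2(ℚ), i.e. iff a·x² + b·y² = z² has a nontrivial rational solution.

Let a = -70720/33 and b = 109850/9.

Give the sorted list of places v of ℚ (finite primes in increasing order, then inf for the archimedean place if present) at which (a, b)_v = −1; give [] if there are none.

Mod squares: a ≡ -36465, b ≡ 26. Check v ∈ {∞, 2, 3, 5, 11, 13, 17}.
v=∞: -36465 < 0 and 26 > 0  ⇒  (a,b)_∞ = +1.
v=11: a=11^-1·(≡7), b=11^0·(≡9) mod 11; (7|11)=-1, (9|11)=+1; (−1)^{-1·0·5}·(-1)^0·(+1)^-1 = +1.
v=5: a=5^1·(≡2), b=5^2·(≡1) mod 5; (2|5)=-1, (1|5)=+1; (−1)^{1·2·2}·(-1)^2·(+1)^1 = +1.
v=3: a=3^-1·(≡1), b=3^-2·(≡2) mod 3; (1|3)=+1, (2|3)=-1; (−1)^{-1·-2·1}·(+1)^-2·(-1)^-1 = -1.
v=2: v_2(a)=6, v_2(b)=1; units ≡ 7, 5 (mod 8); ε·ε+αω+βω = 1·0+6·1+1·0 ≡ 0  ⇒  (a,b)_2 = +1.
v=17: a=17^1·(≡12), b=17^0·(≡9) mod 17; (12|17)=-1, (9|17)=+1; (−1)^{1·0·8}·(-1)^0·(+1)^1 = +1.
v=13: a=13^1·(≡1), b=13^3·(≡7) mod 13; (1|13)=+1, (7|13)=-1; (−1)^{1·3·6}·(+1)^3·(-1)^1 = -1.
Ram(-36465, 26) = {3, 13}; no ℚ_3-point on the conic.

[3, 13]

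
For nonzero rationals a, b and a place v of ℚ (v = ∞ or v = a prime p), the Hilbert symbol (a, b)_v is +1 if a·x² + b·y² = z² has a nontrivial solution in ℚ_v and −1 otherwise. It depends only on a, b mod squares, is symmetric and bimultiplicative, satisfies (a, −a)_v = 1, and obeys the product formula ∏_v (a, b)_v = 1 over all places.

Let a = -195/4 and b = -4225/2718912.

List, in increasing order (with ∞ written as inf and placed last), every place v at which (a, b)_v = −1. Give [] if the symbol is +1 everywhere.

(a, b) ≡ (-195, -3) mod (ℚ^×)²; places V = {2, 3, 5, 7, 13, 17, ∞}.
(a,b)_17: α=0, u≡15; β=-2, v≡6 (mod 17); (15|17)=+1, (6|17)=-1; sign (−1)^0·+1^-2·-1^0 = +1.
(a,b)_2: α=-2, β=-6; u≡5, v≡5 (mod 8); ε(u)ε(v)=0·0, αω(v)=-2·1, βω(u)=-6·1; sum ≡ 0  ⇒  +1.
(a,b)_13: α=1, u≡6; β=2, v≡1 (mod 13); (6|13)=-1, (1|13)=+1; sign (−1)^0·-1^2·+1^1 = +1.
(a,b)_7: α=0, u≡2; β=-2, v≡4 (mod 7); (2|7)=+1, (4|7)=+1; sign (−1)^0·+1^-2·+1^0 = +1.
(a,b)_3: α=1, u≡1; β=-1, v≡2 (mod 3); (1|3)=+1, (2|3)=-1; sign (−1)^1·+1^-1·-1^1 = +1.
(a,b)_5: α=1, u≡4; β=2, v≡3 (mod 5); (4|5)=+1, (3|5)=-1; sign (−1)^0·+1^2·-1^1 = -1.
(a,b)_∞: sgn(-195)=−, sgn(-3)=−, so -1.
|Ram(-195, -3)| = 2, even; anisotropic at {5, ∞}.

[5, inf]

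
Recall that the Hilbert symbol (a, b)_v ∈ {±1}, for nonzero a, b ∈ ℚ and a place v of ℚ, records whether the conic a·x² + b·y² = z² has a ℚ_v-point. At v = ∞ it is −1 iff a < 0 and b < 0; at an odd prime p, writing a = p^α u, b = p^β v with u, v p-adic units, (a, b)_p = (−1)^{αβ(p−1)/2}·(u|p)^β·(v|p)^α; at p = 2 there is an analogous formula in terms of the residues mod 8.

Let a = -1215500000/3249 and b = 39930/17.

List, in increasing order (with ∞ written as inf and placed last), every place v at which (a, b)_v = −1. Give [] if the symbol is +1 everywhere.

(a, b) ≡ (-4862, 5610) mod (ℚ^×)²; places V = {2, 3, 5, 11, 13, 17, 19, ∞}.
(a,b)_5: α=6, u≡2; β=1, v≡3 (mod 5); (2|5)=-1, (3|5)=-1; sign (−1)^0·-1^1·-1^6 = -1.
(a,b)_17: α=1, u≡14; β=-1, v≡14 (mod 17); (14|17)=-1, (14|17)=-1; sign (−1)^0·-1^-1·-1^1 = +1.
(a,b)_19: α=-2, u≡8; β=0, v≡4 (mod 19); (8|19)=-1, (4|19)=+1; sign (−1)^0·-1^0·+1^-2 = +1.
(a,b)_11: α=1, u≡4; β=3, v≡5 (mod 11); (4|11)=+1, (5|11)=+1; sign (−1)^1·+1^3·+1^1 = -1.
(a,b)_2: α=5, β=1; u≡1, v≡5 (mod 8); ε(u)ε(v)=0·0, αω(v)=5·1, βω(u)=1·0; sum ≡ 1  ⇒  -1.
(a,b)_3: α=-2, u≡1; β=1, v≡1 (mod 3); (1|3)=+1, (1|3)=+1; sign (−1)^0·+1^1·+1^-2 = +1.
(a,b)_13: α=1, u≡9; β=0, v≡5 (mod 13); (9|13)=+1, (5|13)=-1; sign (−1)^0·+1^0·-1^1 = -1.
(a,b)_∞: sgn(-4862)=−, sgn(5610)=+, so +1.
Ram(-4862, 5610) = {2, 5, 11, 13}; no ℚ_2-point on the conic.

[2, 5, 11, 13]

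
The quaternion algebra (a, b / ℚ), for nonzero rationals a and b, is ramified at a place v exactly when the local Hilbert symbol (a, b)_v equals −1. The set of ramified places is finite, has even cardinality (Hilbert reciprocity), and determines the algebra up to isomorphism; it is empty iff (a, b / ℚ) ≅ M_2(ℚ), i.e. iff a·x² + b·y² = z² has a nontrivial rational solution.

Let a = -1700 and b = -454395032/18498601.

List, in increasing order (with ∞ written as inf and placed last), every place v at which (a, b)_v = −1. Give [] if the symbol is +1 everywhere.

[19, inf]

(a, b) ≡ (-17, -38) mod (ℚ^×)²; places V = {2, 5, 7, 11, 13, 17, 19, 23, ∞}.
(a,b)_23: α=0, u≡2; β=-2, v≡16 (mod 23); (2|23)=+1, (16|23)=+1; sign (−1)^0·+1^-2·+1^0 = +1.
(a,b)_2: α=2, β=3; u≡7, v≡5 (mod 8); ε(u)ε(v)=1·0, αω(v)=2·1, βω(u)=3·0; sum ≡ 0  ⇒  +1.
(a,b)_11: α=0, u≡5; β=-2, v≡10 (mod 11); (5|11)=+1, (10|11)=-1; sign (−1)^0·+1^-2·-1^0 = +1.
(a,b)_19: α=0, u≡10; β=3, v≡16 (mod 19); (10|19)=-1, (16|19)=+1; sign (−1)^0·-1^3·+1^0 = -1.
(a,b)_∞: sgn(-17)=−, sgn(-38)=−, so -1.
(a,b)_13: α=0, u≡3; β=2, v≡9 (mod 13); (3|13)=+1, (9|13)=+1; sign (−1)^0·+1^2·+1^0 = +1.
(a,b)_17: α=1, u≡2; β=-2, v≡2 (mod 17); (2|17)=+1, (2|17)=+1; sign (−1)^0·+1^-2·+1^1 = +1.
(a,b)_5: α=2, u≡2; β=0, v≡3 (mod 5); (2|5)=-1, (3|5)=-1; sign (−1)^0·-1^0·-1^2 = +1.
(a,b)_7: α=0, u≡1; β=2, v≡4 (mod 7); (1|7)=+1, (4|7)=+1; sign (−1)^0·+1^2·+1^0 = +1.
|Ram(-17, -38)| = 2, even; anisotropic at {19, ∞}.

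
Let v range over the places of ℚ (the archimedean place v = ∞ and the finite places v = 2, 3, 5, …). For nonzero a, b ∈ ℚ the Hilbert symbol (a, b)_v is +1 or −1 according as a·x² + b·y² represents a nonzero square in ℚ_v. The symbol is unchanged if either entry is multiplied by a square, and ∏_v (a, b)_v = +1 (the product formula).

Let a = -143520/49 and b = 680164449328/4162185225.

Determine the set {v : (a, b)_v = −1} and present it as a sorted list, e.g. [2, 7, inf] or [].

[5, 13]

(a, b) ≡ (-8970, 4123) mod (ℚ^×)²; places V = {2, 3, 5, 7, 11, 13, 17, 19, 23, 31, ∞}.
(a,b)_7: α=-2, u≡1; β=1, v≡4 (mod 7); (1|7)=+1, (4|7)=+1; sign (−1)^0·+1^1·+1^-2 = +1.
(a,b)_3: α=1, u≡1; β=-2, v≡1 (mod 3); (1|3)=+1, (1|3)=+1; sign (−1)^0·+1^-2·+1^1 = +1.
(a,b)_2: α=5, β=4; u≡3, v≡3 (mod 8); ε(u)ε(v)=1·1, αω(v)=5·1, βω(u)=4·1; sum ≡ 0  ⇒  +1.
(a,b)_11: α=0, u≡6; β=-2, v≡3 (mod 11); (6|11)=-1, (3|11)=+1; sign (−1)^0·-1^-2·+1^0 = +1.
(a,b)_31: α=0, u≡4; β=1, v≡2 (mod 31); (4|31)=+1, (2|31)=+1; sign (−1)^0·+1^1·+1^0 = +1.
(a,b)_∞: sgn(-8970)=−, sgn(4123)=+, so +1.
(a,b)_19: α=0, u≡4; β=3, v≡15 (mod 19); (4|19)=+1, (15|19)=-1; sign (−1)^0·+1^3·-1^0 = +1.
(a,b)_17: α=0, u≡3; β=-2, v≡2 (mod 17); (3|17)=-1, (2|17)=+1; sign (−1)^0·-1^-2·+1^0 = +1.
(a,b)_13: α=1, u≡1; β=4, v≡7 (mod 13); (1|13)=+1, (7|13)=-1; sign (−1)^0·+1^4·-1^1 = -1.
(a,b)_23: α=1, u≡13; β=-2, v≡2 (mod 23); (13|23)=+1, (2|23)=+1; sign (−1)^0·+1^-2·+1^1 = +1.
(a,b)_5: α=1, u≡4; β=-2, v≡2 (mod 5); (4|5)=+1, (2|5)=-1; sign (−1)^0·+1^-2·-1^1 = -1.
(-8970, 4123 / ℚ) ramifies at {5, 13}: a division algebra.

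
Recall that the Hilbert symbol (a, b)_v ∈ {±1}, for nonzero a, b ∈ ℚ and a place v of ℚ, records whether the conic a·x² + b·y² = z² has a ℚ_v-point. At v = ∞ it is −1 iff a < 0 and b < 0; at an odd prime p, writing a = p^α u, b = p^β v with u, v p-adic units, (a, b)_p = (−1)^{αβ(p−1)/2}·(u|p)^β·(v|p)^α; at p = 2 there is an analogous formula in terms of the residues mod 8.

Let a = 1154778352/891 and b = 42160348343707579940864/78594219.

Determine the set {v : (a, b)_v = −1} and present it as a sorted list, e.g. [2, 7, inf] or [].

[2, 11]

(a, b) ≡ (77, 5434) mod (ℚ^×)²; places V = {2, 3, 7, 11, 13, 19, ∞}.
(a,b)_13: α=4, u≡4; β=9, v≡2 (mod 13); (4|13)=+1, (2|13)=-1; sign (−1)^0·+1^9·-1^4 = +1.
(a,b)_2: α=4, β=15; u≡5, v≡5 (mod 8); ε(u)ε(v)=0·0, αω(v)=4·1, βω(u)=15·1; sum ≡ 1  ⇒  -1.
(a,b)_11: α=-1, u≡6; β=-3, v≡8 (mod 11); (6|11)=-1, (8|11)=-1; sign (−1)^1·-1^-3·-1^-1 = -1.
(a,b)_19: α=2, u≡4; β=5, v≡6 (mod 19); (4|19)=+1, (6|19)=+1; sign (−1)^0·+1^5·+1^2 = +1.
(a,b)_3: α=-4, u≡2; β=-10, v≡1 (mod 3); (2|3)=-1, (1|3)=+1; sign (−1)^0·-1^-10·+1^-4 = +1.
(a,b)_∞: sgn(77)=+, sgn(5434)=+, so +1.
(a,b)_7: α=1, u≡4; β=2, v≡1 (mod 7); (4|7)=+1, (1|7)=+1; sign (−1)^0·+1^2·+1^1 = +1.
|Ram(77, 5434)| = 2, even; anisotropic at {2, 11}.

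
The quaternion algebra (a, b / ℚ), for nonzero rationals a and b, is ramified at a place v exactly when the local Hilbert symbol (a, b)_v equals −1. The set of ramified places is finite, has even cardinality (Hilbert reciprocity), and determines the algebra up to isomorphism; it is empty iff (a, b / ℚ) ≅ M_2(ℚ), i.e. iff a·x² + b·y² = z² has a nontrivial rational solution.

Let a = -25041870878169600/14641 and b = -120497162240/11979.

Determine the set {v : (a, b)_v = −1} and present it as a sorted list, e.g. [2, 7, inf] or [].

[11, 13, 29, inf]

Mod squares: a ≡ -26, b ≡ -3190. Check v ∈ {∞, 2, 3, 5, 7, 11, 13, 29}.
v=2: v_2(a)=9, v_2(b)=11; units ≡ 3, 5 (mod 8); ε·ε+αω+βω = 1·0+9·1+11·1 ≡ 0  ⇒  (a,b)_2 = +1.
v=29: a=29^2·(≡26), b=29^1·(≡13) mod 29; (26|29)=-1, (13|29)=+1; (−1)^{2·1·14}·(-1)^1·(+1)^2 = -1.
v=13: a=13^3·(≡8), b=13^2·(≡5) mod 13; (8|13)=-1, (5|13)=-1; (−1)^{3·2·6}·(-1)^2·(-1)^3 = -1.
v=7: a=7^6·(≡2), b=7^4·(≡4) mod 7; (2|7)=+1, (4|7)=+1; (−1)^{6·4·3}·(+1)^4·(+1)^6 = +1.
v=∞: -26 < 0 and -3190 < 0  ⇒  (a,b)_∞ = -1.
v=5: a=5^2·(≡1), b=5^1·(≡3) mod 5; (1|5)=+1, (3|5)=-1; (−1)^{2·1·2}·(+1)^1·(-1)^2 = +1.
v=3: a=3^2·(≡1), b=3^-2·(≡2) mod 3; (1|3)=+1, (2|3)=-1; (−1)^{2·-2·1}·(+1)^-2·(-1)^2 = +1.
v=11: a=11^-4·(≡7), b=11^-3·(≡2) mod 11; (7|11)=-1, (2|11)=-1; (−1)^{-4·-3·5}·(-1)^-3·(-1)^-4 = -1.
(-26, -3190 / ℚ) ramifies at {11, 13, 29, ∞}: a division algebra.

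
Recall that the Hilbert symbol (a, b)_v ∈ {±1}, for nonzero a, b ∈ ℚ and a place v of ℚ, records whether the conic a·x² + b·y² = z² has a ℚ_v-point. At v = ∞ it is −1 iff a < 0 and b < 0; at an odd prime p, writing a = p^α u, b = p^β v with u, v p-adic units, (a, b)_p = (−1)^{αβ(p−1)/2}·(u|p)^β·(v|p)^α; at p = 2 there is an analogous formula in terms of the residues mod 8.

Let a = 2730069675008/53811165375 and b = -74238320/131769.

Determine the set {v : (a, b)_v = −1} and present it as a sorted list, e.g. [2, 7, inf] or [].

Mod squares: a ≡ 4845, b ≡ -95. Check v ∈ {∞, 2, 3, 5, 11, 13, 17, 19}.
v=5: a=5^-3·(≡1), b=5^1·(≡4) mod 5; (1|5)=+1, (4|5)=+1; (−1)^{-3·1·2}·(+1)^1·(+1)^-3 = +1.
v=19: a=19^1·(≡2), b=19^1·(≡8) mod 19; (2|19)=-1, (8|19)=-1; (−1)^{1·1·9}·(-1)^1·(-1)^1 = -1.
v=3: a=3^-5·(≡1), b=3^-2·(≡1) mod 3; (1|3)=+1, (1|3)=+1; (−1)^{-5·-2·1}·(+1)^-2·(+1)^-5 = +1.
v=2: v_2(a)=10, v_2(b)=4; units ≡ 5, 1 (mod 8); ε·ε+αω+βω = 0·0+10·0+4·1 ≡ 0  ⇒  (a,b)_2 = +1.
v=17: a=17^3·(≡4), b=17^2·(≡12) mod 17; (4|17)=+1, (12|17)=-1; (−1)^{3·2·8}·(+1)^2·(-1)^3 = -1.
v=∞: 4845 > 0 and -95 < 0  ⇒  (a,b)_∞ = +1.
v=11: a=11^-6·(≡4), b=11^-4·(≡1) mod 11; (4|11)=+1, (1|11)=+1; (−1)^{-6·-4·5}·(+1)^-4·(+1)^-6 = +1.
v=13: a=13^4·(≡3), b=13^2·(≡3) mod 13; (3|13)=+1, (3|13)=+1; (−1)^{4·2·6}·(+1)^2·(+1)^4 = +1.
|Ram(4845, -95)| = 2, even; anisotropic at {17, 19}.

[17, 19]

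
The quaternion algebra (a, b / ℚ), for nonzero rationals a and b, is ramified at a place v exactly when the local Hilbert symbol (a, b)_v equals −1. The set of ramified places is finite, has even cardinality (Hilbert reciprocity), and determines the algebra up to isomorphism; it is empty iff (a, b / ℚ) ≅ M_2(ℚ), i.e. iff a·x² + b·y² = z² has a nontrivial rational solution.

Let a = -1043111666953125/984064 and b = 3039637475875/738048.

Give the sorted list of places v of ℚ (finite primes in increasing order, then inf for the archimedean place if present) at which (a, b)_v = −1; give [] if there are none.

[3, 5]

(a, b) ≡ (-2365, 61520745) mod (ℚ^×)²; places V = {2, 3, 5, 7, 11, 13, 23, 29, 31, 43, ∞}.
(a,b)_2: α=-10, β=-8; u≡3, v≡1 (mod 8); ε(u)ε(v)=1·0, αω(v)=-10·0, βω(u)=-8·1; sum ≡ 0  ⇒  +1.
(a,b)_23: α=2, u≡1; β=1, v≡15 (mod 23); (1|23)=+1, (15|23)=-1; sign (−1)^0·+1^1·-1^2 = +1.
(a,b)_11: α=3, u≡9; β=3, v≡2 (mod 11); (9|11)=+1, (2|11)=-1; sign (−1)^1·+1^3·-1^3 = +1.
(a,b)_5: α=7, u≡2; β=3, v≡4 (mod 5); (2|5)=-1, (4|5)=+1; sign (−1)^0·-1^3·+1^7 = -1.
(a,b)_13: α=0, u≡12; β=1, v≡9 (mod 13); (12|13)=+1, (9|13)=+1; sign (−1)^0·+1^1·+1^0 = +1.
(a,b)_31: α=-2, u≡6; β=-2, v≡7 (mod 31); (6|31)=-1, (7|31)=+1; sign (−1)^0·-1^-2·+1^-2 = +1.
(a,b)_7: α=2, u≡4; β=2, v≡3 (mod 7); (4|7)=+1, (3|7)=-1; sign (−1)^0·+1^2·-1^2 = +1.
(a,b)_29: α=0, u≡9; β=1, v≡3 (mod 29); (9|29)=+1, (3|29)=-1; sign (−1)^0·+1^1·-1^0 = +1.
(a,b)_∞: sgn(-2365)=−, sgn(61520745)=+, so +1.
(a,b)_43: α=1, u≡10; β=1, v≡8 (mod 43); (10|43)=+1, (8|43)=-1; sign (−1)^1·+1^1·-1^1 = +1.
(a,b)_3: α=2, u≡2; β=-1, v≡1 (mod 3); (2|3)=-1, (1|3)=+1; sign (−1)^0·-1^-1·+1^2 = -1.
|Ram(-2365, 61520745)| = 2, even; anisotropic at {3, 5}.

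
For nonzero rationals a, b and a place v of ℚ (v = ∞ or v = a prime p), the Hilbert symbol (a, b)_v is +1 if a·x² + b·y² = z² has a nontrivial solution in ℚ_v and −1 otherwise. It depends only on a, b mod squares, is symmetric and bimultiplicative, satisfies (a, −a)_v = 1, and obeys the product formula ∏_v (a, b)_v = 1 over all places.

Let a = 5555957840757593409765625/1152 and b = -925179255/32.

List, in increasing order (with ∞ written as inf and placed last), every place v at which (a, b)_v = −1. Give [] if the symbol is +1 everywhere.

Mod squares: a ≡ 67298, b ≡ -205595390. Check v ∈ {∞, 2, 3, 5, 7, 11, 13, 19, 23, 47}.
v=11: a=11^3·(≡7), b=11^1·(≡6) mod 11; (7|11)=-1, (6|11)=-1; (−1)^{3·1·5}·(-1)^1·(-1)^3 = -1.
v=7: a=7^3·(≡3), b=7^1·(≡3) mod 7; (3|7)=-1, (3|7)=-1; (−1)^{3·1·3}·(-1)^1·(-1)^3 = -1.
v=23: a=23^3·(≡11), b=23^1·(≡10) mod 23; (11|23)=-1, (10|23)=-1; (−1)^{3·1·11}·(-1)^1·(-1)^3 = -1.
v=3: a=3^-2·(≡2), b=3^2·(≡1) mod 3; (2|3)=-1, (1|3)=+1; (−1)^{-2·2·1}·(-1)^2·(+1)^-2 = +1.
v=19: a=19^3·(≡2), b=19^1·(≡14) mod 19; (2|19)=-1, (14|19)=-1; (−1)^{3·1·9}·(-1)^1·(-1)^3 = -1.
v=5: a=5^8·(≡2), b=5^1·(≡2) mod 5; (2|5)=-1, (2|5)=-1; (−1)^{8·1·2}·(-1)^1·(-1)^8 = -1.
v=47: a=47^2·(≡30), b=47^1·(≡24) mod 47; (30|47)=-1, (24|47)=+1; (−1)^{2·1·23}·(-1)^1·(+1)^2 = -1.
v=2: v_2(a)=-7, v_2(b)=-5; units ≡ 1, 1 (mod 8); ε·ε+αω+βω = 0·0+-7·0+-5·0 ≡ 0  ⇒  (a,b)_2 = +1.
v=∞: 67298 > 0 and -205595390 < 0  ⇒  (a,b)_∞ = +1.
v=13: a=13^2·(≡12), b=13^1·(≡12) mod 13; (12|13)=+1, (12|13)=+1; (−1)^{2·1·6}·(+1)^1·(+1)^2 = +1.
(67298, -205595390 / ℚ) ramifies at {5, 7, 11, 19, 23, 47}: a division algebra.

[5, 7, 11, 19, 23, 47]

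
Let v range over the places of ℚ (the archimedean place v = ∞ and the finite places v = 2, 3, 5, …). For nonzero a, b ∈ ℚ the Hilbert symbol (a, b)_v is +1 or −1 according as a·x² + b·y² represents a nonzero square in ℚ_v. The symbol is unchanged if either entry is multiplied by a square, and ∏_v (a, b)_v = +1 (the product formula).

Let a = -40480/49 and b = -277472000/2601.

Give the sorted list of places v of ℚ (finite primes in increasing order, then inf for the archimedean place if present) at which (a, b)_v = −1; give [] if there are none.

Mod squares: a ≡ -2530, b ≡ -43355. Check v ∈ {∞, 2, 3, 5, 7, 11, 13, 17, 23, 29}.
v=13: a=13^0·(≡8), b=13^1·(≡11) mod 13; (8|13)=-1, (11|13)=-1; (−1)^{0·1·6}·(-1)^1·(-1)^0 = -1.
v=11: a=11^1·(≡1), b=11^0·(≡6) mod 11; (1|11)=+1, (6|11)=-1; (−1)^{1·0·5}·(+1)^0·(-1)^1 = -1.
v=23: a=23^1·(≡19), b=23^1·(≡3) mod 23; (19|23)=-1, (3|23)=+1; (−1)^{1·1·11}·(-1)^1·(+1)^1 = +1.
v=2: v_2(a)=5, v_2(b)=8; units ≡ 7, 5 (mod 8); ε·ε+αω+βω = 1·0+5·1+8·0 ≡ 1  ⇒  (a,b)_2 = -1.
v=17: a=17^0·(≡10), b=17^-2·(≡5) mod 17; (10|17)=-1, (5|17)=-1; (−1)^{0·-2·8}·(-1)^-2·(-1)^0 = +1.
v=5: a=5^1·(≡1), b=5^3·(≡4) mod 5; (1|5)=+1, (4|5)=+1; (−1)^{1·3·2}·(+1)^3·(+1)^1 = +1.
v=∞: -2530 < 0 and -43355 < 0  ⇒  (a,b)_∞ = -1.
v=29: a=29^0·(≡6), b=29^1·(≡13) mod 29; (6|29)=+1, (13|29)=+1; (−1)^{0·1·14}·(+1)^1·(+1)^0 = +1.
v=7: a=7^-2·(≡1), b=7^0·(≡5) mod 7; (1|7)=+1, (5|7)=-1; (−1)^{-2·0·3}·(+1)^0·(-1)^-2 = +1.
v=3: a=3^0·(≡2), b=3^-2·(≡1) mod 3; (2|3)=-1, (1|3)=+1; (−1)^{0·-2·1}·(-1)^-2·(+1)^0 = +1.
|Ram(-2530, -43355)| = 4, even; anisotropic at {2, 11, 13, ∞}.

[2, 11, 13, inf]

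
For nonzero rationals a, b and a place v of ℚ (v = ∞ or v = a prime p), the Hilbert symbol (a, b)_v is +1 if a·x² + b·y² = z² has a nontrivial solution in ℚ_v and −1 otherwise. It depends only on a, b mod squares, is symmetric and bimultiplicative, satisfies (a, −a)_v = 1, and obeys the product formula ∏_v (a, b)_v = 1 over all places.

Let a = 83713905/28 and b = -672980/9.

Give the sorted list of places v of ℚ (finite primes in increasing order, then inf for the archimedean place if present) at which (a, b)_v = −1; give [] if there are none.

[2, 5, 11, 23]

Mod squares: a ≡ 7234535, b ≡ -168245. Check v ∈ {∞, 2, 3, 5, 7, 11, 19, 23, 43}.
v=7: a=7^-1·(≡4), b=7^1·(≡6) mod 7; (4|7)=+1, (6|7)=-1; (−1)^{-1·1·3}·(+1)^1·(-1)^-1 = +1.
v=19: a=19^1·(≡1), b=19^1·(≡8) mod 19; (1|19)=+1, (8|19)=-1; (−1)^{1·1·9}·(+1)^1·(-1)^1 = +1.
v=11: a=11^1·(≡10), b=11^1·(≡10) mod 11; (10|11)=-1, (10|11)=-1; (−1)^{1·1·5}·(-1)^1·(-1)^1 = -1.
v=3: a=3^4·(≡2), b=3^-2·(≡1) mod 3; (2|3)=-1, (1|3)=+1; (−1)^{4·-2·1}·(-1)^-2·(+1)^4 = +1.
v=23: a=23^1·(≡20), b=23^1·(≡20) mod 23; (20|23)=-1, (20|23)=-1; (−1)^{1·1·11}·(-1)^1·(-1)^1 = -1.
v=5: a=5^1·(≡2), b=5^1·(≡1) mod 5; (2|5)=-1, (1|5)=+1; (−1)^{1·1·2}·(-1)^1·(+1)^1 = -1.
v=43: a=43^1·(≡28), b=43^0·(≡11) mod 43; (28|43)=-1, (11|43)=+1; (−1)^{1·0·21}·(-1)^0·(+1)^1 = +1.
v=∞: 7234535 > 0 and -168245 < 0  ⇒  (a,b)_∞ = +1.
v=2: v_2(a)=-2, v_2(b)=2; units ≡ 7, 3 (mod 8); ε·ε+αω+βω = 1·1+-2·1+2·0 ≡ 1  ⇒  (a,b)_2 = -1.
(7234535, -168245 / ℚ) ramifies at {2, 5, 11, 23}: a division algebra.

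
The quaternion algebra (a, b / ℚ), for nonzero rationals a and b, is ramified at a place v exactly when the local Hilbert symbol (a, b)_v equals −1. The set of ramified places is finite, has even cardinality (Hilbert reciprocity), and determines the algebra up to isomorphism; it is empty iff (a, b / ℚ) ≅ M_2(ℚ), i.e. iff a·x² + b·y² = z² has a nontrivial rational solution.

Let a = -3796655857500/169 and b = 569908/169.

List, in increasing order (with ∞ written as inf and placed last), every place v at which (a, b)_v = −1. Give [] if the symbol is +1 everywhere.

(a, b) ≡ (-18183, 493) mod (ℚ^×)²; places V = {2, 3, 5, 11, 13, 17, 19, 29, ∞}.
(a,b)_2: α=2, β=2; u≡1, v≡5 (mod 8); ε(u)ε(v)=0·0, αω(v)=2·1, βω(u)=2·0; sum ≡ 0  ⇒  +1.
(a,b)_5: α=4, u≡2; β=0, v≡2 (mod 5); (2|5)=-1, (2|5)=-1; sign (−1)^0·-1^0·-1^4 = +1.
(a,b)_17: α=4, u≡10; β=3, v≡3 (mod 17); (10|17)=-1, (3|17)=-1; sign (−1)^0·-1^3·-1^4 = -1.
(a,b)_13: α=-2, u≡1; β=-2, v≡1 (mod 13); (1|13)=+1, (1|13)=+1; sign (−1)^0·+1^-2·+1^-2 = +1.
(a,b)_19: α=1, u≡8; β=0, v≡8 (mod 19); (8|19)=-1, (8|19)=-1; sign (−1)^0·-1^0·-1^1 = -1.
(a,b)_29: α=1, u≡10; β=1, v≡2 (mod 29); (10|29)=-1, (2|29)=-1; sign (−1)^0·-1^1·-1^1 = +1.
(a,b)_11: α=1, u≡10; β=0, v≡5 (mod 11); (10|11)=-1, (5|11)=+1; sign (−1)^0·-1^0·+1^1 = +1.
(a,b)_3: α=1, u≡2; β=0, v≡1 (mod 3); (2|3)=-1, (1|3)=+1; sign (−1)^0·-1^0·+1^1 = +1.
(a,b)_∞: sgn(-18183)=−, sgn(493)=+, so +1.
|Ram(-18183, 493)| = 2, even; anisotropic at {17, 19}.

[17, 19]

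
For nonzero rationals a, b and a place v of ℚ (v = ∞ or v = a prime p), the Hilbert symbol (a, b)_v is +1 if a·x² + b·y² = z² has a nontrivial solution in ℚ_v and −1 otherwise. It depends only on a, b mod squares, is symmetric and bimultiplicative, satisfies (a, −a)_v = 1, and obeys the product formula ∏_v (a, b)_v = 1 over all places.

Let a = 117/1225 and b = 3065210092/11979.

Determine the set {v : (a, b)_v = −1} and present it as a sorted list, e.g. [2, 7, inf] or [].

Mod squares: a ≡ 13, b ≡ 325193. Check v ∈ {∞, 2, 3, 5, 7, 11, 13, 17, 23, 37, 47}.
v=2: v_2(a)=0, v_2(b)=2; units ≡ 5, 1 (mod 8); ε·ε+αω+βω = 0·0+0·0+2·1 ≡ 0  ⇒  (a,b)_2 = +1.
v=11: a=11^0·(≡10), b=11^-3·(≡6) mod 11; (10|11)=-1, (6|11)=-1; (−1)^{0·-3·5}·(-1)^-3·(-1)^0 = -1.
v=5: a=5^-2·(≡3), b=5^0·(≡3) mod 5; (3|5)=-1, (3|5)=-1; (−1)^{-2·0·2}·(-1)^0·(-1)^-2 = +1.
v=47: a=47^0·(≡39), b=47^1·(≡41) mod 47; (39|47)=-1, (41|47)=-1; (−1)^{0·1·23}·(-1)^1·(-1)^0 = -1.
v=13: a=13^1·(≡3), b=13^0·(≡8) mod 13; (3|13)=+1, (8|13)=-1; (−1)^{1·0·6}·(+1)^0·(-1)^1 = -1.
v=23: a=23^0·(≡8), b=23^2·(≡22) mod 23; (8|23)=+1, (22|23)=-1; (−1)^{0·2·11}·(+1)^2·(-1)^0 = +1.
v=17: a=17^0·(≡15), b=17^1·(≡2) mod 17; (15|17)=+1, (2|17)=+1; (−1)^{0·1·8}·(+1)^1·(+1)^0 = +1.
v=37: a=37^0·(≡20), b=37^1·(≡29) mod 37; (20|37)=-1, (29|37)=-1; (−1)^{0·1·18}·(-1)^1·(-1)^0 = -1.
v=∞: 13 > 0 and 325193 > 0  ⇒  (a,b)_∞ = +1.
v=7: a=7^-2·(≡3), b=7^2·(≡2) mod 7; (3|7)=-1, (2|7)=+1; (−1)^{-2·2·3}·(-1)^2·(+1)^-2 = +1.
v=3: a=3^2·(≡1), b=3^-2·(≡2) mod 3; (1|3)=+1, (2|3)=-1; (−1)^{2·-2·1}·(+1)^-2·(-1)^2 = +1.
(13, 325193 / ℚ) ramifies at {11, 13, 37, 47}: a division algebra.

[11, 13, 37, 47]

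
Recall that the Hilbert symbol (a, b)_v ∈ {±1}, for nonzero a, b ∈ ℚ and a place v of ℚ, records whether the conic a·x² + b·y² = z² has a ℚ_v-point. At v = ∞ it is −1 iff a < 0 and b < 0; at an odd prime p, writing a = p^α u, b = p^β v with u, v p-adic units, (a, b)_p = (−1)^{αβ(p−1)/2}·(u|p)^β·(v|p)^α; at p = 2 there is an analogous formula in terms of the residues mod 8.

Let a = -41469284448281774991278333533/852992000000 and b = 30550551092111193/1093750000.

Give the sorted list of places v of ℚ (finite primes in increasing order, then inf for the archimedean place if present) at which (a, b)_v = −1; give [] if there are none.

[2, 7, 11, 17]

Mod squares: a ≡ -221, b ≡ 231. Check v ∈ {∞, 2, 3, 5, 7, 11, 13, 17, 23, 29}.
v=11: a=11^8·(≡7), b=11^5·(≡7) mod 11; (7|11)=-1, (7|11)=-1; (−1)^{8·5·5}·(-1)^5·(-1)^8 = -1.
v=∞: -221 < 0 and 231 > 0  ⇒  (a,b)_∞ = +1.
v=23: a=23^6·(≡6), b=23^2·(≡13) mod 23; (6|23)=+1, (13|23)=+1; (−1)^{6·2·11}·(+1)^2·(+1)^6 = +1.
v=17: a=17^-1·(≡1), b=17^0·(≡14) mod 17; (1|17)=+1, (14|17)=-1; (−1)^{-1·0·8}·(+1)^0·(-1)^-1 = -1.
v=3: a=3^0·(≡1), b=3^1·(≡2) mod 3; (1|3)=+1, (2|3)=-1; (−1)^{0·1·1}·(+1)^1·(-1)^0 = +1.
v=13: a=13^3·(≡3), b=13^2·(≡12) mod 13; (3|13)=+1, (12|13)=+1; (−1)^{3·2·6}·(+1)^2·(+1)^3 = +1.
v=7: a=7^-2·(≡5), b=7^-1·(≡6) mod 7; (5|7)=-1, (6|7)=-1; (−1)^{-2·-1·3}·(-1)^-1·(-1)^-2 = -1.
v=29: a=29^6·(≡15), b=29^4·(≡22) mod 29; (15|29)=-1, (22|29)=+1; (−1)^{6·4·14}·(-1)^4·(+1)^6 = +1.
v=2: v_2(a)=-16, v_2(b)=-4; units ≡ 3, 7 (mod 8); ε·ε+αω+βω = 1·1+-16·0+-4·1 ≡ 1  ⇒  (a,b)_2 = -1.
v=5: a=5^-6·(≡4), b=5^-10·(≡4) mod 5; (4|5)=+1, (4|5)=+1; (−1)^{-6·-10·2}·(+1)^-10·(+1)^-6 = +1.
|Ram(-221, 231)| = 4, even; anisotropic at {2, 7, 11, 17}.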